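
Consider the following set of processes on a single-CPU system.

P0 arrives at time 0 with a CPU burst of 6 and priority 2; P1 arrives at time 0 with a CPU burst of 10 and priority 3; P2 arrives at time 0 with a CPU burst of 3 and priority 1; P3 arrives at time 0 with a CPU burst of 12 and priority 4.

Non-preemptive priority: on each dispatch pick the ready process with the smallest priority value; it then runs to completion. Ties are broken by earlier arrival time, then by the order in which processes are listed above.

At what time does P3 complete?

31

Schedule: | P2 0-3 | P0 3-9 | P1 9-19 | P3 19-31 |
Completion: P0=9  P1=19  P2=3  P3=31
Turnaround (C−A): P0=9  P1=19  P2=3  P3=31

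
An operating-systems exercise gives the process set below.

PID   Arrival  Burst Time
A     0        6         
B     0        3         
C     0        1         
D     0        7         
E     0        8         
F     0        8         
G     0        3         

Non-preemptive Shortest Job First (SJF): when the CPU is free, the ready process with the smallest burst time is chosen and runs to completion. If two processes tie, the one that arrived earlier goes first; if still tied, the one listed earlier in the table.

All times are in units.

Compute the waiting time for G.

Timeline: | C 0-1 | B 1-4 | G 4-7 | A 7-13 | D 13-20 | E 20-28 | F 28-36 |
Completion: A=13  B=4  C=1  D=20  E=28  F=36  G=7
Turnaround (C−A): A=13  B=4  C=1  D=20  E=28  F=36  G=7
Waiting(G) = turnaround − burst = 7 − 3 = 4

4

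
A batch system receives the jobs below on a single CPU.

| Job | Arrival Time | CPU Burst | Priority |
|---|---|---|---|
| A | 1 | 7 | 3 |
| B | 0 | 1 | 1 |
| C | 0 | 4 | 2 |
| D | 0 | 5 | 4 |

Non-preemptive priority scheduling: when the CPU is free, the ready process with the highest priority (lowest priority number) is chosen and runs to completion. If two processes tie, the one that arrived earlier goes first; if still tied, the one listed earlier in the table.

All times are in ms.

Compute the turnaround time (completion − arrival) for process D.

17

Schedule: | B 0-1 | C 1-5 | A 5-12 | D 12-17 |
Completion: A=12  B=1  C=5  D=17
Turnaround (C−A): A=11  B=1  C=5  D=17
Turnaround(D) = completion − arrival = 17 − 0 = 17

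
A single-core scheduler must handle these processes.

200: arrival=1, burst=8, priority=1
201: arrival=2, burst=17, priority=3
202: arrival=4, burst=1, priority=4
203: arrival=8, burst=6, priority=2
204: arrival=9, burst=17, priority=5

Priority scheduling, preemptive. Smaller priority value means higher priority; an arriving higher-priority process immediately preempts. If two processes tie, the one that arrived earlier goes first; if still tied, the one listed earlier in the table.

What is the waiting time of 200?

0

Timeline: | idle 0-1 | 200 1-9 | 203 9-15 | 201 15-32 | 202 32-33 | 204 33-50 |
Completion: 200=9  201=32  202=33  203=15  204=50
Turnaround (C−A): 200=8  201=30  202=29  203=7  204=41
Waiting(200) = turnaround − burst = 8 − 8 = 0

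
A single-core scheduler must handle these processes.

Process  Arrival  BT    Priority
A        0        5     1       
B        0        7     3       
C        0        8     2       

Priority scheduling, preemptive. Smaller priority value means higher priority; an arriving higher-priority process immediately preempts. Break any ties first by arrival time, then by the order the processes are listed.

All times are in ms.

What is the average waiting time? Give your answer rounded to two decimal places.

Timeline: | A 0-5 | C 5-13 | B 13-20 |
Completion: A=5  B=20  C=13
Waiting times: A=0, B=13, C=5
Average waiting = (0+13+5) / 3 = 18/3 = 6.00

6.00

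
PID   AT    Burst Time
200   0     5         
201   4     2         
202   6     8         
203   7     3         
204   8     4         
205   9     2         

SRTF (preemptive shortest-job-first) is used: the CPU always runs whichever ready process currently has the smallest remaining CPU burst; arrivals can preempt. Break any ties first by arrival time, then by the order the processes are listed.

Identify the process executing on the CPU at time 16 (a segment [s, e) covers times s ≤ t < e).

202

Gantt: | 200 0-5 | 201 5-7 | 203 7-10 | 205 10-12 | 204 12-16 | 202 16-24 |
Completion: 200=5  201=7  202=24  203=10  204=16  205=12
Turnaround (C−A): 200=5  201=3  202=18  203=3  204=8  205=3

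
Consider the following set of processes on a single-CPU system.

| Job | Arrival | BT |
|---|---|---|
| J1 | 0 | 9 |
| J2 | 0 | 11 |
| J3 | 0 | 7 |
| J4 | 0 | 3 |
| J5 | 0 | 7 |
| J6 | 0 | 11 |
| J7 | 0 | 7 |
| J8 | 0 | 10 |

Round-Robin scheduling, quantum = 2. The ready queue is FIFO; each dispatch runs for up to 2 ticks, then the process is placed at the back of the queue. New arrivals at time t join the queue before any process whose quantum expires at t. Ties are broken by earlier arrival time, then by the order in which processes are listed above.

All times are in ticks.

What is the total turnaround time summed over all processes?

427

Gantt: | J1 0-2 | J2 2-4 | J3 4-6 | J4 6-8 | J5 8-10 | J6 10-12 | J7 12-14 | J8 14-16 | J1 16-18 | J2 18-20 | J3 20-22 | J4 22-23 | J5 23-25 | J6 25-27 | J7 27-29 | J8 29-31 | J1 31-33 | J2 33-35 | J3 35-37 | J5 37-39 | J6 39-41 | J7 41-43 | J8 43-45 | J1 45-47 | J2 47-49 | J3 49-50 | J5 50-51 | J6 51-53 | J7 53-54 | J8 54-56 | J1 56-57 | J2 57-59 | J6 59-61 | J8 61-63 | J2 63-64 | J6 64-65 |
Completion: J1=57  J2=64  J3=50  J4=23  J5=51  J6=65  J7=54  J8=63
Turnaround = completion − arrival: J1=57, J2=64, J3=50, J4=23, J5=51, J6=65, J7=54, J8=63
Total turnaround = 57 + 64 + 50 + 23 + 51 + 65 + 54 + 63 = 427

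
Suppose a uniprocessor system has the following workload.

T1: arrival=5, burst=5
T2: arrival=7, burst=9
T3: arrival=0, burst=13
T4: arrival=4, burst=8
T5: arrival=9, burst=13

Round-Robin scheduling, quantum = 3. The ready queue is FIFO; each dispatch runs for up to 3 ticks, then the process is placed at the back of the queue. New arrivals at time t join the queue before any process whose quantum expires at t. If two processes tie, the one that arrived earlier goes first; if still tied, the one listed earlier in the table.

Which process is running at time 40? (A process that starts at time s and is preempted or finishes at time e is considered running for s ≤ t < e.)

T2

Timeline: | T3 0-6 | T4 6-9 | T1 9-12 | T3 12-15 | T2 15-18 | T5 18-21 | T4 21-24 | T1 24-26 | T3 26-29 | T2 29-32 | T5 32-35 | T4 35-37 | T3 37-38 | T2 38-41 | T5 41-48 |
Completion: T1=26  T2=41  T3=38  T4=37  T5=48
Turnaround (C−A): T1=21  T2=34  T3=38  T4=33  T5=39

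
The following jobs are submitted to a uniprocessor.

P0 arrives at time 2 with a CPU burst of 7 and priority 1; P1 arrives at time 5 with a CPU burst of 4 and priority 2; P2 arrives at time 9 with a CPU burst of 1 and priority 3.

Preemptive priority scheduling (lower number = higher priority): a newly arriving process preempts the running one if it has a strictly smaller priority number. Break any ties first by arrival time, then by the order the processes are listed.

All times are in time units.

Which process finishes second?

Schedule: | idle 0-2 | P0 2-9 | P1 9-13 | P2 13-14 |
Completion: P0=9  P1=13  P2=14
Turnaround (C−A): P0=7  P1=8  P2=5
Finish order: P0 → P1 → P2

P1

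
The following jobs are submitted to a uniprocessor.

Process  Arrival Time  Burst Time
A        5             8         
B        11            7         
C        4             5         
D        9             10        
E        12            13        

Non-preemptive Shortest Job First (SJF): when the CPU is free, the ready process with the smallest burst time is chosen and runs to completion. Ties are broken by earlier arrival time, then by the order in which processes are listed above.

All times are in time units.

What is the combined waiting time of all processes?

47

Gantt: | idle 0-4 | C 4-9 | A 9-17 | B 17-24 | D 24-34 | E 34-47 |
Completion: A=17  B=24  C=9  D=34  E=47
Turnaround (C−A): A=12  B=13  C=5  D=25  E=35
Waiting = turnaround − burst: A=4, B=6, C=0, D=15, E=22
Total waiting = 4 + 6 + 0 + 15 + 22 = 47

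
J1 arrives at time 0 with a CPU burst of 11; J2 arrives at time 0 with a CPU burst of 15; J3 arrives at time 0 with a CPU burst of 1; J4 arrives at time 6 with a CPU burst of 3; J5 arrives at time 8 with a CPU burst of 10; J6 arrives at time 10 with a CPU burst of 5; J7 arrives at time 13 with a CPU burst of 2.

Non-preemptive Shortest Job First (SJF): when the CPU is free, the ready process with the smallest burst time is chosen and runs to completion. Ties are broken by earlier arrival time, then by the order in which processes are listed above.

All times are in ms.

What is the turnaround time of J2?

Gantt: | J3 0-1 | J1 1-12 | J4 12-15 | J7 15-17 | J6 17-22 | J5 22-32 | J2 32-47 |
Completion: J1=12  J2=47  J3=1  J4=15  J5=32  J6=22  J7=17
Turnaround(J2) = completion − arrival = 47 − 0 = 47

47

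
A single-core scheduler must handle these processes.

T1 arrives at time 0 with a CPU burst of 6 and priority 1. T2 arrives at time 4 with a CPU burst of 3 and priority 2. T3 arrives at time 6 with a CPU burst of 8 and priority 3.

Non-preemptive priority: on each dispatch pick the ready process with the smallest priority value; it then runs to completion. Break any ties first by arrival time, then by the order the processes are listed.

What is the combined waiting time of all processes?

5

Gantt: | T1 0-6 | T2 6-9 | T3 9-17 |
Completion: T1=6  T2=9  T3=17
Turnaround (C−A): T1=6  T2=5  T3=11
Waiting = turnaround − burst: T1=0, T2=2, T3=3
Total waiting = 0 + 2 + 3 = 5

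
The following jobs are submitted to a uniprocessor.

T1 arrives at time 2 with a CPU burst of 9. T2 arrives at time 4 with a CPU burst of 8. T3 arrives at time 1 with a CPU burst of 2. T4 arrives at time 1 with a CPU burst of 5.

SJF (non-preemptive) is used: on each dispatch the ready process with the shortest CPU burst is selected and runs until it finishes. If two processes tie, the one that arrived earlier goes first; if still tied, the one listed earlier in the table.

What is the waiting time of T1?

Timeline: | idle 0-1 | T3 1-3 | T4 3-8 | T2 8-16 | T1 16-25 |
Completion: T1=25  T2=16  T3=3  T4=8
Turnaround (C−A): T1=23  T2=12  T3=2  T4=7
Waiting(T1) = turnaround − burst = 23 − 9 = 14

14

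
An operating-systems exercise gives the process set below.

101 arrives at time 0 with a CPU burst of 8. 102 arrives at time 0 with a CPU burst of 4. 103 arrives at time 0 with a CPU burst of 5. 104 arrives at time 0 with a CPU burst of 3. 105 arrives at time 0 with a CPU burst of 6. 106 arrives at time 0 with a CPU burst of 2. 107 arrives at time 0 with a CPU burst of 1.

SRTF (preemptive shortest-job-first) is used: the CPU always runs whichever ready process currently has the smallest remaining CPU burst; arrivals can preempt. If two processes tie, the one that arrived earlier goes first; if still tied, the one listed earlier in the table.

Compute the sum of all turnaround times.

85

Timeline: | 107 0-1 | 106 1-3 | 104 3-6 | 102 6-10 | 103 10-15 | 105 15-21 | 101 21-29 |
Completion: 101=29  102=10  103=15  104=6  105=21  106=3  107=1
Turnaround (C−A): 101=29  102=10  103=15  104=6  105=21  106=3  107=1
Turnaround = completion − arrival: 101=29, 102=10, 103=15, 104=6, 105=21, 106=3, 107=1
Total turnaround = 29 + 10 + 15 + 6 + 21 + 3 + 1 = 85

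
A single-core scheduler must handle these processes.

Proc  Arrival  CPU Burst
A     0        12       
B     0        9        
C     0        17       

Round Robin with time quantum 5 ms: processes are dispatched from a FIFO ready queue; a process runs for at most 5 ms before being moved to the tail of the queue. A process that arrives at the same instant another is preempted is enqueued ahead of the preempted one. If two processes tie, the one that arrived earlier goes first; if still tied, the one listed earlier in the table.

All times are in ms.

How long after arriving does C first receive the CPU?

10

Timeline: | A 0-5 | B 5-10 | C 10-15 | A 15-20 | B 20-24 | C 24-29 | A 29-31 | C 31-38 |
Completion: A=31  B=24  C=38
Turnaround (C−A): A=31  B=24  C=38
Response(C) = first start − arrival = 10 − 0 = 10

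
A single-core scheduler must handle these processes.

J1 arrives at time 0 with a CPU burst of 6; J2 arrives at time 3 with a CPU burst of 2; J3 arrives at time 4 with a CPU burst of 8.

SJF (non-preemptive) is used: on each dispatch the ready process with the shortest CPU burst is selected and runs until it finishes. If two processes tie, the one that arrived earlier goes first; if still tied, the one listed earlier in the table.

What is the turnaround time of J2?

Schedule: | J1 0-6 | J2 6-8 | J3 8-16 |
Completion: J1=6  J2=8  J3=16
Turnaround (C−A): J1=6  J2=5  J3=12
Turnaround(J2) = completion − arrival = 8 − 3 = 5

5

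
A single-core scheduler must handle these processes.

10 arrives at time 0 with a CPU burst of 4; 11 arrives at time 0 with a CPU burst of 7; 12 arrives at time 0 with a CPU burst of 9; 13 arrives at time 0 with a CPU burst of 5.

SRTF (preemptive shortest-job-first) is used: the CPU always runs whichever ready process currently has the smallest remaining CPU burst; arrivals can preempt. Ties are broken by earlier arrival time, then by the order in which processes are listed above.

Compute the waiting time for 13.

Timeline: | 10 0-4 | 13 4-9 | 11 9-16 | 12 16-25 |
Completion: 10=4  11=16  12=25  13=9
Turnaround (C−A): 10=4  11=16  12=25  13=9
Waiting(13) = turnaround − burst = 9 − 5 = 4

4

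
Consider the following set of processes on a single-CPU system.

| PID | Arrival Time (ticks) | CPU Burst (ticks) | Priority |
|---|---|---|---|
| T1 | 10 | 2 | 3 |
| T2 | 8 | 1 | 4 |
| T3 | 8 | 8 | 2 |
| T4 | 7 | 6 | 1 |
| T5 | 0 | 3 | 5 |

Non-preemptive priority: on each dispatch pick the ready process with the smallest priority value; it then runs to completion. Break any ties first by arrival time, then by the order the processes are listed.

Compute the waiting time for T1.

11

Gantt: | T5 0-3 | idle 3-7 | T4 7-13 | T3 13-21 | T1 21-23 | T2 23-24 |
Completion: T1=23  T2=24  T3=21  T4=13  T5=3
Waiting(T1) = turnaround − burst = 13 − 2 = 11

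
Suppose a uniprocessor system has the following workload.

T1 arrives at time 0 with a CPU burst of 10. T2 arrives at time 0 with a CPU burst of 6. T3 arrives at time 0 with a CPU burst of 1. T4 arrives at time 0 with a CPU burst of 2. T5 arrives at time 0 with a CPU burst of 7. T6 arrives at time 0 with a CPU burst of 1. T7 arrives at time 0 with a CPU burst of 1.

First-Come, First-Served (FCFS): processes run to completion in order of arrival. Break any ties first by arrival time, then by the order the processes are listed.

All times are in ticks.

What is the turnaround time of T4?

Schedule: | T1 0-10 | T2 10-16 | T3 16-17 | T4 17-19 | T5 19-26 | T6 26-27 | T7 27-28 |
Completion: T1=10  T2=16  T3=17  T4=19  T5=26  T6=27  T7=28
Turnaround (C−A): T1=10  T2=16  T3=17  T4=19  T5=26  T6=27  T7=28
Turnaround(T4) = completion − arrival = 19 − 0 = 19

19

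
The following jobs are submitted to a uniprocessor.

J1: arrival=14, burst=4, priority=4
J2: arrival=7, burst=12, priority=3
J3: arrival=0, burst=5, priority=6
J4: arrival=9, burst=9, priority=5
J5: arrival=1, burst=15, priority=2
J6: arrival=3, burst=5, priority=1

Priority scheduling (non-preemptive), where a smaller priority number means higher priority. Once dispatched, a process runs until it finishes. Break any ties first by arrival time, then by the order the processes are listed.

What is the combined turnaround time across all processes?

Gantt: | J3 0-5 | J6 5-10 | J5 10-25 | J2 25-37 | J1 37-41 | J4 41-50 |
Completion: J1=41  J2=37  J3=5  J4=50  J5=25  J6=10
Turnaround (C−A): J1=27  J2=30  J3=5  J4=41  J5=24  J6=7
Turnaround = completion − arrival: J1=27, J2=30, J3=5, J4=41, J5=24, J6=7
Total turnaround = 27 + 30 + 5 + 41 + 24 + 7 = 134

134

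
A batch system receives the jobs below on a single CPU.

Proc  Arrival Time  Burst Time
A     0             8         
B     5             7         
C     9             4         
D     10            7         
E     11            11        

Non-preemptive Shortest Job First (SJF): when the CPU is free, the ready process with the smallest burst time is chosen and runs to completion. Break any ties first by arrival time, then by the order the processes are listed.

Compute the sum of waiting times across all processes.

33

Timeline: | A 0-8 | B 8-15 | C 15-19 | D 19-26 | E 26-37 |
Completion: A=8  B=15  C=19  D=26  E=37
Turnaround (C−A): A=8  B=10  C=10  D=16  E=26
Waiting = turnaround − burst: A=0, B=3, C=6, D=9, E=15
Total waiting = 0 + 3 + 6 + 9 + 15 = 33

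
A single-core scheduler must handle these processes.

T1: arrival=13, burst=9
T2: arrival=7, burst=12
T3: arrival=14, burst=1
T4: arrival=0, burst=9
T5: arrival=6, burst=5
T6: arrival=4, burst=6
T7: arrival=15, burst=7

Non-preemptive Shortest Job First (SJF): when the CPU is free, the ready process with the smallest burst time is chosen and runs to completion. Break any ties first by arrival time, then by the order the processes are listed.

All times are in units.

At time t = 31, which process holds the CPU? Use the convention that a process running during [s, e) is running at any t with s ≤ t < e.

Timeline: | T4 0-9 | T5 9-14 | T3 14-15 | T6 15-21 | T7 21-28 | T1 28-37 | T2 37-49 |
Completion: T1=37  T2=49  T3=15  T4=9  T5=14  T6=21  T7=28

T1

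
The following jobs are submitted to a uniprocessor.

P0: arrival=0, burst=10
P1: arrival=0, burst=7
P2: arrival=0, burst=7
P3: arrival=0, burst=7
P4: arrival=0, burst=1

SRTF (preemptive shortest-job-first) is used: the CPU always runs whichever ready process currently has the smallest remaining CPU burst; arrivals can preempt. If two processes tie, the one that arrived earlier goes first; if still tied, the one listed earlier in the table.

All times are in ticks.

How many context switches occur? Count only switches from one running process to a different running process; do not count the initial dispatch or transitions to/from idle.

Timeline: | P4 0-1 | P1 1-8 | P2 8-15 | P3 15-22 | P0 22-32 |
Completion: P0=32  P1=8  P2=15  P3=22  P4=1

4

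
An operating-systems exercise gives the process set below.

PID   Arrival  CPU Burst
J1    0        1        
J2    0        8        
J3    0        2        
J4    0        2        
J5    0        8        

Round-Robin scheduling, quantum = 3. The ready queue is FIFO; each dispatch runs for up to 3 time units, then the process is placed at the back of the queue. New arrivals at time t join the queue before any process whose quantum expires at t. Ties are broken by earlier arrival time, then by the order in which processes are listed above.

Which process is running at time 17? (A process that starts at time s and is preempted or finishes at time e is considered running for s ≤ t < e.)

J2

Gantt: | J1 0-1 | J2 1-4 | J3 4-6 | J4 6-8 | J5 8-11 | J2 11-14 | J5 14-17 | J2 17-19 | J5 19-21 |
Completion: J1=1  J2=19  J3=6  J4=8  J5=21
Turnaround (C−A): J1=1  J2=19  J3=6  J4=8  J5=21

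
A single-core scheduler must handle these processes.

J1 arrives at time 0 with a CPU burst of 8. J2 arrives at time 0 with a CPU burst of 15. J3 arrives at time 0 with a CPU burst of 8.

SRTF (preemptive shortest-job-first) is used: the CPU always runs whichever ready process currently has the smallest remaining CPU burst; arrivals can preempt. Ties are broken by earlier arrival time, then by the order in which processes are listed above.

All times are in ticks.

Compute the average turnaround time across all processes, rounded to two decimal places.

18.33

Gantt: | J1 0-8 | J3 8-16 | J2 16-31 |
Completion: J1=8  J2=31  J3=16
Turnaround times: J1=8, J2=31, J3=16
Average turnaround = (8+31+16) / 3 = 55/3 = 18.33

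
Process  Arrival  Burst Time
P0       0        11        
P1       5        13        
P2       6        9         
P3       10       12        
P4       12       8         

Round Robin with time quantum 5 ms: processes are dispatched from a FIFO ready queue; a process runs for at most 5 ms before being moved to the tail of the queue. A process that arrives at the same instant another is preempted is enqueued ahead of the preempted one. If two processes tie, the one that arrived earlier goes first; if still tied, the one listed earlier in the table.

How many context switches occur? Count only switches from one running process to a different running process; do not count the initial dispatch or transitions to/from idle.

Timeline: | P0 0-5 | P1 5-10 | P0 10-15 | P2 15-20 | P3 20-25 | P1 25-30 | P4 30-35 | P0 35-36 | P2 36-40 | P3 40-45 | P1 45-48 | P4 48-51 | P3 51-53 |
Completion: P0=36  P1=48  P2=40  P3=53  P4=51
Turnaround (C−A): P0=36  P1=43  P2=34  P3=43  P4=39

12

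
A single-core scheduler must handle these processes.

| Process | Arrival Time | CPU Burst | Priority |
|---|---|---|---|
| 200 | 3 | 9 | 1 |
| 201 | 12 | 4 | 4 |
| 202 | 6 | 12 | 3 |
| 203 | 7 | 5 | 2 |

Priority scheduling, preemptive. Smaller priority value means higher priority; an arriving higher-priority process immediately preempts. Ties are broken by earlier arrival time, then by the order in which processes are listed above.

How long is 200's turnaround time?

Schedule: | idle 0-3 | 200 3-12 | 203 12-17 | 202 17-29 | 201 29-33 |
Completion: 200=12  201=33  202=29  203=17
Turnaround (C−A): 200=9  201=21  202=23  203=10
Turnaround(200) = completion − arrival = 12 − 3 = 9

9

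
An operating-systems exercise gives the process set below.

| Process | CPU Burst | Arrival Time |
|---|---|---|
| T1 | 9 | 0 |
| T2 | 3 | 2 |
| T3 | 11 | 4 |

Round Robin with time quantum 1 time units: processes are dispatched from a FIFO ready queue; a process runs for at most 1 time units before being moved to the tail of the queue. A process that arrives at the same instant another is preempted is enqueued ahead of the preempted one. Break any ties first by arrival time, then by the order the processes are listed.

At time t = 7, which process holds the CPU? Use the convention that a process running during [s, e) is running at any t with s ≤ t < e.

Timeline: | T1 0-2 | T2 2-3 | T1 3-4 | T2 4-5 | T3 5-6 | T1 6-7 | T2 7-8 | T3 8-9 | T1 9-10 | T3 10-11 | T1 11-12 | T3 12-13 | T1 13-14 | T3 14-15 | T1 15-16 | T3 16-17 | T1 17-18 | T3 18-23 |
Completion: T1=18  T2=8  T3=23
Turnaround (C−A): T1=18  T2=6  T3=19

T2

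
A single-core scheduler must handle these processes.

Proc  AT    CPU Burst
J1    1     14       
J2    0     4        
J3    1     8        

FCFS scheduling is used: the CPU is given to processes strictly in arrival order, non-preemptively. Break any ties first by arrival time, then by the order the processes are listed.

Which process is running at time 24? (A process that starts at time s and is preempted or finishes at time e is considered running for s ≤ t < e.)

J3

Timeline: | J2 0-4 | J1 4-18 | J3 18-26 |
Completion: J1=18  J2=4  J3=26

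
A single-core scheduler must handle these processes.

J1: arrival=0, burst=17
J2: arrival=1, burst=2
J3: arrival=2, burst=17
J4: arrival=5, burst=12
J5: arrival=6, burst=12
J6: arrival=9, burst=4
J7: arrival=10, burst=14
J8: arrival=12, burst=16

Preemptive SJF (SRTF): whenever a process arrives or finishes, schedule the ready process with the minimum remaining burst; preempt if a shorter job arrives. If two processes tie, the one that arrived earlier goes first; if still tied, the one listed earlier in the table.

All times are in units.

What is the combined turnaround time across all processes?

Gantt: | J1 0-1 | J2 1-3 | J1 3-5 | J4 5-9 | J6 9-13 | J4 13-21 | J5 21-33 | J1 33-47 | J7 47-61 | J8 61-77 | J3 77-94 |
Completion: J1=47  J2=3  J3=94  J4=21  J5=33  J6=13  J7=61  J8=77
Turnaround (C−A): J1=47  J2=2  J3=92  J4=16  J5=27  J6=4  J7=51  J8=65
Turnaround = completion − arrival: J1=47, J2=2, J3=92, J4=16, J5=27, J6=4, J7=51, J8=65
Total turnaround = 47 + 2 + 92 + 16 + 27 + 4 + 51 + 65 = 304

304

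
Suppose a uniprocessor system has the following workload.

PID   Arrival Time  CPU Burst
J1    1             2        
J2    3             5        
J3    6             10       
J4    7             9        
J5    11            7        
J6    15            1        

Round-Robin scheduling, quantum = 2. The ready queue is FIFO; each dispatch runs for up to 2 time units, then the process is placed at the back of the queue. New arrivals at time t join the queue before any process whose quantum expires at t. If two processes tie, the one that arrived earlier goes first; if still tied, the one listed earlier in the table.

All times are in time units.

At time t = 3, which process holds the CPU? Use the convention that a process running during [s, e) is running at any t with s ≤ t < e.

J2

Gantt: | idle 0-1 | J1 1-3 | J2 3-7 | J3 7-9 | J4 9-11 | J2 11-12 | J3 12-14 | J5 14-16 | J4 16-18 | J3 18-20 | J6 20-21 | J5 21-23 | J4 23-25 | J3 25-27 | J5 27-29 | J4 29-31 | J3 31-33 | J5 33-34 | J4 34-35 |
Completion: J1=3  J2=12  J3=33  J4=35  J5=34  J6=21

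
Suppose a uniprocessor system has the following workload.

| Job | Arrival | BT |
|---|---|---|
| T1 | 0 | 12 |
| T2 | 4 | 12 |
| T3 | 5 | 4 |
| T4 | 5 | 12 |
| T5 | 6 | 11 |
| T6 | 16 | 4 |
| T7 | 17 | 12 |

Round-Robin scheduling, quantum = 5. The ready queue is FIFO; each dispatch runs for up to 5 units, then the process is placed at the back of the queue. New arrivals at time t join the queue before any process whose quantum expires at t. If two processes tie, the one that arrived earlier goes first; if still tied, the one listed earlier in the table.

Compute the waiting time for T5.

48

Timeline: | T1 0-5 | T2 5-10 | T3 10-14 | T4 14-19 | T1 19-24 | T5 24-29 | T2 29-34 | T6 34-38 | T7 38-43 | T4 43-48 | T1 48-50 | T5 50-55 | T2 55-57 | T7 57-62 | T4 62-64 | T5 64-65 | T7 65-67 |
Completion: T1=50  T2=57  T3=14  T4=64  T5=65  T6=38  T7=67
Waiting(T5) = turnaround − burst = 59 − 11 = 48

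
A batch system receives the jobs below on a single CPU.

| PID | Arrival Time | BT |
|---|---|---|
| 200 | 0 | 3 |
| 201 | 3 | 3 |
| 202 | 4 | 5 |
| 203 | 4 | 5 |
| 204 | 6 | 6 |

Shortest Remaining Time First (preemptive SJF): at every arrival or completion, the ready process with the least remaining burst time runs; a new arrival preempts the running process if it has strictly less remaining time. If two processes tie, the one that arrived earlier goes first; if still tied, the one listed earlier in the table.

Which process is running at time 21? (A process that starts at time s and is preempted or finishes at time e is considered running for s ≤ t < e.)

204

Schedule: | 200 0-3 | 201 3-6 | 202 6-11 | 203 11-16 | 204 16-22 |
Completion: 200=3  201=6  202=11  203=16  204=22
Turnaround (C−A): 200=3  201=3  202=7  203=12  204=16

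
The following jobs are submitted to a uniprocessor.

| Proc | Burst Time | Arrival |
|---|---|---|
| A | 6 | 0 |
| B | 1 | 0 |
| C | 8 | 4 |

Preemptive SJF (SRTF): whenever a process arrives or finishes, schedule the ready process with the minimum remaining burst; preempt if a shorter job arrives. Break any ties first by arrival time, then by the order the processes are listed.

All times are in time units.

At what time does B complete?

Schedule: | B 0-1 | A 1-7 | C 7-15 |
Completion: A=7  B=1  C=15
Turnaround (C−A): A=7  B=1  C=11

1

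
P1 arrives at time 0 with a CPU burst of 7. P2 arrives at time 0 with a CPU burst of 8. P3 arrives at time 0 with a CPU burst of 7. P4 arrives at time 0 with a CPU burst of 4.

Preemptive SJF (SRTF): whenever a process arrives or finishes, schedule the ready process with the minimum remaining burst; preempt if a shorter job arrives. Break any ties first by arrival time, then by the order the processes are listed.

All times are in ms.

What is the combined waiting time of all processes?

33

Schedule: | P4 0-4 | P1 4-11 | P3 11-18 | P2 18-26 |
Completion: P1=11  P2=26  P3=18  P4=4
Turnaround (C−A): P1=11  P2=26  P3=18  P4=4
Waiting = turnaround − burst: P1=4, P2=18, P3=11, P4=0
Total waiting = 4 + 18 + 11 + 0 = 33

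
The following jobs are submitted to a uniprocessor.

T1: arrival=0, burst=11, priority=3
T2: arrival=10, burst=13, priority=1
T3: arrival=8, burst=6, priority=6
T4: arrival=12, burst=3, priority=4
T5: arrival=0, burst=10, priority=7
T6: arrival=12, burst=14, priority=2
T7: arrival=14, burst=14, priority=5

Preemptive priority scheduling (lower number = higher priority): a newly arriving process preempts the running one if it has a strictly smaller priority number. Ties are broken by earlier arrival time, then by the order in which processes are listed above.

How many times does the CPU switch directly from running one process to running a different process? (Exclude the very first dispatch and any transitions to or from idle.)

Timeline: | T1 0-10 | T2 10-23 | T6 23-37 | T1 37-38 | T4 38-41 | T7 41-55 | T3 55-61 | T5 61-71 |
Completion: T1=38  T2=23  T3=61  T4=41  T5=71  T6=37  T7=55
Turnaround (C−A): T1=38  T2=13  T3=53  T4=29  T5=71  T6=25  T7=41

7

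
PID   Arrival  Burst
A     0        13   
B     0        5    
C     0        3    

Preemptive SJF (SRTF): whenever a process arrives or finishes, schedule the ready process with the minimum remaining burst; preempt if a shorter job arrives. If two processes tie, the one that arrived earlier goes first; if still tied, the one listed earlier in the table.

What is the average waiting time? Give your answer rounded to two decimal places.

3.67

Timeline: | C 0-3 | B 3-8 | A 8-21 |
Completion: A=21  B=8  C=3
Turnaround (C−A): A=21  B=8  C=3
Waiting times: A=8, B=3, C=0
Average waiting = (8+3+0) / 3 = 11/3 = 3.67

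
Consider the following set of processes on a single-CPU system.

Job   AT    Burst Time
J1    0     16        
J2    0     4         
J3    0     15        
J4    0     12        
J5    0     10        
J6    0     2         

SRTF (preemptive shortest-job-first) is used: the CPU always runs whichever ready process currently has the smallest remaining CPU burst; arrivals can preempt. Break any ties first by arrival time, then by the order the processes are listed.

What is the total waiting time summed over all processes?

95

Timeline: | J6 0-2 | J2 2-6 | J5 6-16 | J4 16-28 | J3 28-43 | J1 43-59 |
Completion: J1=59  J2=6  J3=43  J4=28  J5=16  J6=2
Turnaround (C−A): J1=59  J2=6  J3=43  J4=28  J5=16  J6=2
Waiting = turnaround − burst: J1=43, J2=2, J3=28, J4=16, J5=6, J6=0
Total waiting = 43 + 2 + 28 + 16 + 6 + 0 = 95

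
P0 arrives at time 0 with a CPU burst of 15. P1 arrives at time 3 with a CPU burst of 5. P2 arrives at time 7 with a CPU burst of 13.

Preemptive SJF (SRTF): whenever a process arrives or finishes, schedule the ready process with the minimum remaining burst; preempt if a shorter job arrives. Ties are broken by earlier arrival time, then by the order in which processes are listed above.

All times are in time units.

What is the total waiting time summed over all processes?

18

Timeline: | P0 0-3 | P1 3-8 | P0 8-20 | P2 20-33 |
Completion: P0=20  P1=8  P2=33
Waiting = turnaround − burst: P0=5, P1=0, P2=13
Total waiting = 5 + 0 + 13 = 18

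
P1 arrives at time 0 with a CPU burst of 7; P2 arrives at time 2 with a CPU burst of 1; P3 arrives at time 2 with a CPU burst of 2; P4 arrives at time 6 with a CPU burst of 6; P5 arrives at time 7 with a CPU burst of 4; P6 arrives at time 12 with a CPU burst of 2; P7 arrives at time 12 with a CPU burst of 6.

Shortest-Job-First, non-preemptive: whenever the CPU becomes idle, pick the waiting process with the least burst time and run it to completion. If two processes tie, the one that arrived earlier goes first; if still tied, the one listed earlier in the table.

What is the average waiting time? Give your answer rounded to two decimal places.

5.14

Gantt: | P1 0-7 | P2 7-8 | P3 8-10 | P5 10-14 | P6 14-16 | P4 16-22 | P7 22-28 |
Completion: P1=7  P2=8  P3=10  P4=22  P5=14  P6=16  P7=28
Waiting times: P1=0, P2=5, P3=6, P4=10, P5=3, P6=2, P7=10
Average waiting = (0+5+6+10+3+2+10) / 7 = 36/7 = 5.14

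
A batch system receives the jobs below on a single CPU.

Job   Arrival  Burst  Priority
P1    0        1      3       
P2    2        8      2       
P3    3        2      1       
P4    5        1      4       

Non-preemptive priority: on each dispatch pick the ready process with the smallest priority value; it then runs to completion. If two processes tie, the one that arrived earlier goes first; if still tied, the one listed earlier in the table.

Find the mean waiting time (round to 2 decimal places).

Gantt: | P1 0-1 | idle 1-2 | P2 2-10 | P3 10-12 | P4 12-13 |
Completion: P1=1  P2=10  P3=12  P4=13
Turnaround (C−A): P1=1  P2=8  P3=9  P4=8
Waiting times: P1=0, P2=0, P3=7, P4=7
Average waiting = (0+0+7+7) / 4 = 14/4 = 3.50

3.50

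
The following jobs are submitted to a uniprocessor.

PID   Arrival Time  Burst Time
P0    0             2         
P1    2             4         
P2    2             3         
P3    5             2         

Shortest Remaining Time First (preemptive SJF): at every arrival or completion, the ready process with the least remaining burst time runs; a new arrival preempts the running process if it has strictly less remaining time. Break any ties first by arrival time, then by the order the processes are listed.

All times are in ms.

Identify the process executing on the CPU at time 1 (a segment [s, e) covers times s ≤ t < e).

P0

Schedule: | P0 0-2 | P2 2-5 | P3 5-7 | P1 7-11 |
Completion: P0=2  P1=11  P2=5  P3=7
Turnaround (C−A): P0=2  P1=9  P2=3  P3=2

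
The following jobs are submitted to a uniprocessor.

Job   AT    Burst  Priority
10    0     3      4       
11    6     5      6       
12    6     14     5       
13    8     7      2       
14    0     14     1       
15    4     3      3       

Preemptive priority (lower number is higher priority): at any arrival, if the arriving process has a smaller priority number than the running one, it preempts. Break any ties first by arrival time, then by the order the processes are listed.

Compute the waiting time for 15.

Schedule: | 14 0-14 | 13 14-21 | 15 21-24 | 10 24-27 | 12 27-41 | 11 41-46 |
Completion: 10=27  11=46  12=41  13=21  14=14  15=24
Turnaround (C−A): 10=27  11=40  12=35  13=13  14=14  15=20
Waiting(15) = turnaround − burst = 20 − 3 = 17

17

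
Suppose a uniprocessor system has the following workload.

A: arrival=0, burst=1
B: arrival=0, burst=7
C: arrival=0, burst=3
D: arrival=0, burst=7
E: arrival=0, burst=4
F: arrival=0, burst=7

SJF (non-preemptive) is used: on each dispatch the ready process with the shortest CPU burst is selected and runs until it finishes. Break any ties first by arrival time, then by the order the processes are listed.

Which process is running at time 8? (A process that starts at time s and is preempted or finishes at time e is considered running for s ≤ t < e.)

B

Schedule: | A 0-1 | C 1-4 | E 4-8 | B 8-15 | D 15-22 | F 22-29 |
Completion: A=1  B=15  C=4  D=22  E=8  F=29
Turnaround (C−A): A=1  B=15  C=4  D=22  E=8  F=29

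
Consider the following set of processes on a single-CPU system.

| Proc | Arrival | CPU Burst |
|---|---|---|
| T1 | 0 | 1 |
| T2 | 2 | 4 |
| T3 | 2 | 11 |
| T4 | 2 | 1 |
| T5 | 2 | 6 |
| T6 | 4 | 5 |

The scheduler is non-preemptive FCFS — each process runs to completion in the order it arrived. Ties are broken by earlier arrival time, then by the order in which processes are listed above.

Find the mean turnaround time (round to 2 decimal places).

Schedule: | T1 0-1 | idle 1-2 | T2 2-6 | T3 6-17 | T4 17-18 | T5 18-24 | T6 24-29 |
Completion: T1=1  T2=6  T3=17  T4=18  T5=24  T6=29
Turnaround (C−A): T1=1  T2=4  T3=15  T4=16  T5=22  T6=25
Turnaround times: T1=1, T2=4, T3=15, T4=16, T5=22, T6=25
Average turnaround = (1+4+15+16+22+25) / 6 = 83/6 = 13.83

13.83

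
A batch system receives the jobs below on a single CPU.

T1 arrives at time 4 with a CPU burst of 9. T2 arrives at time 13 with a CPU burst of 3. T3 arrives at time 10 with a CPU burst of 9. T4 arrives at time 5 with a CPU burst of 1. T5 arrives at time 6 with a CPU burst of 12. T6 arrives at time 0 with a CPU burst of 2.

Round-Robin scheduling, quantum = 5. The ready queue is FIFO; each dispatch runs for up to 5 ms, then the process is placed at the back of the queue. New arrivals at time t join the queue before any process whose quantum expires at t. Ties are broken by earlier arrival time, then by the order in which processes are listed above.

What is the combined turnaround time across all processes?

94

Schedule: | T6 0-2 | idle 2-4 | T1 4-9 | T4 9-10 | T5 10-15 | T1 15-19 | T3 19-24 | T2 24-27 | T5 27-32 | T3 32-36 | T5 36-38 |
Completion: T1=19  T2=27  T3=36  T4=10  T5=38  T6=2
Turnaround = completion − arrival: T1=15, T2=14, T3=26, T4=5, T5=32, T6=2
Total turnaround = 15 + 14 + 26 + 5 + 32 + 2 = 94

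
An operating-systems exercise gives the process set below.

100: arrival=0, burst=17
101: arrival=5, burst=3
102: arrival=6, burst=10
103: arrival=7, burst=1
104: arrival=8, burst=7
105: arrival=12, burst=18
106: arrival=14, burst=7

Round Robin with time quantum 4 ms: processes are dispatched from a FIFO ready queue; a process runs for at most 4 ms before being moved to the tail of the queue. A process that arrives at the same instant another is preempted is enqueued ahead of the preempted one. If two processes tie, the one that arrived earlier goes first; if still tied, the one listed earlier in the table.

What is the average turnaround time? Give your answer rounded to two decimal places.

33.14

Schedule: | 100 0-8 | 101 8-11 | 102 11-15 | 103 15-16 | 104 16-20 | 100 20-24 | 105 24-28 | 106 28-32 | 102 32-36 | 104 36-39 | 100 39-43 | 105 43-47 | 106 47-50 | 102 50-52 | 100 52-53 | 105 53-63 |
Completion: 100=53  101=11  102=52  103=16  104=39  105=63  106=50
Turnaround times: 100=53, 101=6, 102=46, 103=9, 104=31, 105=51, 106=36
Average turnaround = (53+6+46+9+31+51+36) / 7 = 232/7 = 33.14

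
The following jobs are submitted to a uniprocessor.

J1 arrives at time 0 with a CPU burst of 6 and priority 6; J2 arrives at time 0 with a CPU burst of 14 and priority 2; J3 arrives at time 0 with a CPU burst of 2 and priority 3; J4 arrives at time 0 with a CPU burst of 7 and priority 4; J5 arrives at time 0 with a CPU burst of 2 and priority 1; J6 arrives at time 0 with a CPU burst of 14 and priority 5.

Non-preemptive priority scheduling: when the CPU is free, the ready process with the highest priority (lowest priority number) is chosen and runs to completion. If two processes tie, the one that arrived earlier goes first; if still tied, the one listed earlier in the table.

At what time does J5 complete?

2

Gantt: | J5 0-2 | J2 2-16 | J3 16-18 | J4 18-25 | J6 25-39 | J1 39-45 |
Completion: J1=45  J2=16  J3=18  J4=25  J5=2  J6=39
Turnaround (C−A): J1=45  J2=16  J3=18  J4=25  J5=2  J6=39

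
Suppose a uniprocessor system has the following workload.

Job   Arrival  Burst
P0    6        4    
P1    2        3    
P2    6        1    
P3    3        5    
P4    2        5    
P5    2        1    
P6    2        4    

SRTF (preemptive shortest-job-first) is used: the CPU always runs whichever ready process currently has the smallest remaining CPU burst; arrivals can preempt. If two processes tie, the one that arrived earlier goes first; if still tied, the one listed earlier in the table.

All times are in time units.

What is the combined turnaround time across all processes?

Timeline: | idle 0-2 | P5 2-3 | P1 3-6 | P2 6-7 | P6 7-11 | P0 11-15 | P4 15-20 | P3 20-25 |
Completion: P0=15  P1=6  P2=7  P3=25  P4=20  P5=3  P6=11
Turnaround (C−A): P0=9  P1=4  P2=1  P3=22  P4=18  P5=1  P6=9
Turnaround = completion − arrival: P0=9, P1=4, P2=1, P3=22, P4=18, P5=1, P6=9
Total turnaround = 9 + 4 + 1 + 22 + 18 + 1 + 9 = 64

64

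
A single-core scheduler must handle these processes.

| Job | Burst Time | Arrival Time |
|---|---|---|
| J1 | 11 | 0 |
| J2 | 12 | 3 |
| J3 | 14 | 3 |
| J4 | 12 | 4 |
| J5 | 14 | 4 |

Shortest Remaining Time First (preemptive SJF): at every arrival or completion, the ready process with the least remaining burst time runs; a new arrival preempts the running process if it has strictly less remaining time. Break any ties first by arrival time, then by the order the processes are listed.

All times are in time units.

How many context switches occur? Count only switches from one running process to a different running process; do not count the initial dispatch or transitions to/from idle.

Schedule: | J1 0-11 | J2 11-23 | J4 23-35 | J3 35-49 | J5 49-63 |
Completion: J1=11  J2=23  J3=49  J4=35  J5=63
Turnaround (C−A): J1=11  J2=20  J3=46  J4=31  J5=59

4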